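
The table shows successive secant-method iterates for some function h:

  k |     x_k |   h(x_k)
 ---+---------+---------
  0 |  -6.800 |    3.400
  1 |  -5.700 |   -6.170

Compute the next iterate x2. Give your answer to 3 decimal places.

-6.409

x2 = -5.700 − (-6.170)·(-5.700 − (-6.800)) / (-6.170 − 3.400)
   = -5.700 − (-6.78700)/(-9.57000) = -6.40920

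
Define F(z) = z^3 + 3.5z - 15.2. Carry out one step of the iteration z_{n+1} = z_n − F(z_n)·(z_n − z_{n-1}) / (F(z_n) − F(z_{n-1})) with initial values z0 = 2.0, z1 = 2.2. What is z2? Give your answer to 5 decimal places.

2.01195

F(2.0) = -0.2000000, F(2.2) = 3.1480000
z2 = 2.2000000 − 3.1480000·(2.2000000 − 2.0000000) / (3.1480000 − (-0.2000000)) = 2.2000000 − (0.6296000)/(3.3480000) = 2.0119474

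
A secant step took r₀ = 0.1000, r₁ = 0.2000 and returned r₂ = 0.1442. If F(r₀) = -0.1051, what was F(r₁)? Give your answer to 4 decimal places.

0.1327

The secant line through (0.1000, -0.1051) and (0.2000, F(r₁)) crosses zero at r₂ = 0.1442.
So (0.1000, -0.1051), (0.2000, F(r₁)), (0.1442, 0) are collinear:
F(r₁) = -0.1051 · (0.2000 − 0.1442) / (0.1000 − 0.1442) = -0.1051 · (0.055800)/(-0.044200) = 0.132683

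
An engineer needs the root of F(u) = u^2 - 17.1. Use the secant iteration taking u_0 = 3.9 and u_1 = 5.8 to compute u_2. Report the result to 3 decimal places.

4.095

F(3.9) = -1.89000, F(5.8) = 16.54000
u_2 = 5.80000 − 16.54000·(5.80000 − 3.90000) / (16.54000 − (-1.89000)) = 5.80000 − (31.42600)/(18.43000) = 4.09485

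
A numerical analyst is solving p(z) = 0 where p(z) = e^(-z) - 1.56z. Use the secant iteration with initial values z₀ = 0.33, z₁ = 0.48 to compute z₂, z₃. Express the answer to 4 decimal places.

0.4216, 0.4208

p(0.33) = 0.204124, p(0.48) = -0.130017
z₂ = 0.480000 − (-0.130017)·(0.480000 − 0.330000) / (-0.130017 − 0.204124) = 0.480000 − (-0.019502)/(-0.334140) = 0.421634
p(0.421634) = -0.001775
z₃ = 0.421634 − (-0.001775)·(0.421634 − 0.480000) / (-0.001775 − (-0.130017)) = 0.421634 − (0.000104)/(0.128242) = 0.420826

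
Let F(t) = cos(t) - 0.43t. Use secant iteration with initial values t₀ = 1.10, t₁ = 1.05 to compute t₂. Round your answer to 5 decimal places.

F(1.10) = -0.0194039, F(1.05) = 0.0460710
t₂ = 1.0500000 − 0.0460710·(1.0500000 − 1.1000000) / (0.0460710 − (-0.0194039)) = 1.0500000 − (-0.0023036)/(0.0654749) = 1.0851822

1.08518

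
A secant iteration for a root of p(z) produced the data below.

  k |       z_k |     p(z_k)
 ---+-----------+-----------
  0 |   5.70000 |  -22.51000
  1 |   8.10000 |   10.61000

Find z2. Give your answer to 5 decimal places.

7.33116

z2 = 8.10000 − 10.61000·(8.10000 − 5.70000) / (10.61000 − (-22.51000))
   = 8.10000 − (25.4640000)/(33.1200000) = 7.3311594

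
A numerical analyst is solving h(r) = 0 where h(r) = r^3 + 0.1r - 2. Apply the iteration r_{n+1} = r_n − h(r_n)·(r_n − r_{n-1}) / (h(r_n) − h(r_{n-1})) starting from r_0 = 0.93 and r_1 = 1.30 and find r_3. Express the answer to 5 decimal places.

h(0.93) = -1.1026430, h(1.30) = 0.3270000
r_2 = 1.3000000 − 0.3270000·(1.3000000 − 0.9300000) / (0.3270000 − (-1.1026430)) = 1.3000000 − (0.1209900)/(1.4296430) = 1.2153705
h(1.2153705) = -0.0832083
r_3 = 1.2153705 − (-0.0832083)·(1.2153705 − 1.3000000) / (-0.0832083 − 0.3270000) = 1.2153705 − (0.0070419)/(-0.4102083) = 1.2325371

1.23254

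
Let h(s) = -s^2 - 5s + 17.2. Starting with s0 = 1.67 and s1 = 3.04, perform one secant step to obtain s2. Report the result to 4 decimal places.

2.2942

h(1.67) = 6.061100, h(3.04) = -7.241600
s2 = 3.040000 − (-7.241600)·(3.040000 − 1.670000) / (-7.241600 − 6.061100) = 3.040000 − (-9.920992)/(-13.302700) = 2.294212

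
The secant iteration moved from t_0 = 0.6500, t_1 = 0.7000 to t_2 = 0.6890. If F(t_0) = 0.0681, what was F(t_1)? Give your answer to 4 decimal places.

-0.0192

The secant line through (0.6500, 0.0681) and (0.7000, F(t_1)) crosses zero at t_2 = 0.6890.
So (0.6500, 0.0681), (0.7000, F(t_1)), (0.6890, 0) are collinear:
F(t_1) = 0.0681 · (0.7000 − 0.6890) / (0.6500 − 0.6890) = 0.0681 · (0.011000)/(-0.039000) = -0.019208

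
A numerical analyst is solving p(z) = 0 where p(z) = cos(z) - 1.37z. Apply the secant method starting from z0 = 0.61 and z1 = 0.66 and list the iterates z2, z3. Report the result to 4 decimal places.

p(0.61) = -0.016052, p(0.66) = -0.114208
z2 = 0.660000 − (-0.114208)·(0.660000 − 0.610000) / (-0.114208 − (-0.016052)) = 0.660000 − (-0.005710)/(-0.098156) = 0.601823
p(0.601823) = -0.000193
z3 = 0.601823 − (-0.000193)·(0.601823 − 0.660000) / (-0.000193 − (-0.114208)) = 0.601823 − (0.000011)/(0.114015) = 0.601725

0.6018, 0.6017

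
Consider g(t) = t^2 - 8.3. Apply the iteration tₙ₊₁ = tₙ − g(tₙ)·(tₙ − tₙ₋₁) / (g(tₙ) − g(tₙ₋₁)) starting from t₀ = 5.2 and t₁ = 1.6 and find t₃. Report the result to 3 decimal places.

3.019

g(5.2) = 18.74000, g(1.6) = -5.74000
t₂ = 1.60000 − (-5.74000)·(1.60000 − 5.20000) / (-5.74000 − 18.74000) = 1.60000 − (20.66400)/(-24.48000) = 2.44412
g(2.44412) = -2.32629
t₃ = 2.44412 − (-2.32629)·(2.44412 − 1.60000) / (-2.32629 − (-5.74000)) = 2.44412 − (-1.96366)/(3.41371) = 3.01935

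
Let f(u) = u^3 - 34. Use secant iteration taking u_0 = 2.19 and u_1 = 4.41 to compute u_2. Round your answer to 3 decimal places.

2.883

f(2.19) = -23.49654, f(4.41) = 51.76612
u_2 = 4.41000 − 51.76612·(4.41000 − 2.19000) / (51.76612 − (-23.49654)) = 4.41000 − (114.92079)/(75.26266) = 2.88307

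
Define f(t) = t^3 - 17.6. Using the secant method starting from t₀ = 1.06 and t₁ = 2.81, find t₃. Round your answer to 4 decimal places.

f(1.06) = -16.408984, f(2.81) = 4.588041
t₂ = 2.810000 − 4.588041·(2.810000 − 1.060000) / (4.588041 − (-16.408984)) = 2.810000 − (8.029072)/(20.997025) = 2.427609
f(2.427609) = -3.293406
t₃ = 2.427609 − (-3.293406)·(2.427609 − 2.810000) / (-3.293406 − 4.588041) = 2.427609 − (1.259368)/(-7.881447) = 2.587398

2.5874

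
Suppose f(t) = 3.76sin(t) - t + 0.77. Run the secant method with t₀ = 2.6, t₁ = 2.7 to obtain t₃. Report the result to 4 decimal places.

2.6255

f(2.6) = 0.108285, f(2.7) = -0.323052
t₂ = 2.700000 − (-0.323052)·(2.700000 − 2.600000) / (-0.323052 − 0.108285) = 2.700000 − (-0.032305)/(-0.431337) = 2.625105
f(2.625105) = 0.001694
t₃ = 2.625105 − 0.001694·(2.625105 − 2.700000) / (0.001694 − (-0.323052)) = 2.625105 − (-0.000127)/(0.324746) = 2.625495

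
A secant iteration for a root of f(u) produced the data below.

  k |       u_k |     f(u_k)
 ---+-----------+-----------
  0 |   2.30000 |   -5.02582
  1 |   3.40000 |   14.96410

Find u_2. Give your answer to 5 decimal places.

u_2 = 3.40000 − 14.96410·(3.40000 − 2.30000) / (14.96410 − (-5.02582))
   = 3.40000 − (16.4605100)/(19.9899200) = 2.5765595

2.57656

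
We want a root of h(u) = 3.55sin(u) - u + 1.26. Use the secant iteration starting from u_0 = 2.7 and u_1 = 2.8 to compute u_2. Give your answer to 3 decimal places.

h(2.7) = 0.07720, h(2.8) = -0.35079
u_2 = 2.80000 − (-0.35079)·(2.80000 − 2.70000) / (-0.35079 − 0.07720) = 2.80000 − (-0.03508)/(-0.42799) = 2.71804

2.718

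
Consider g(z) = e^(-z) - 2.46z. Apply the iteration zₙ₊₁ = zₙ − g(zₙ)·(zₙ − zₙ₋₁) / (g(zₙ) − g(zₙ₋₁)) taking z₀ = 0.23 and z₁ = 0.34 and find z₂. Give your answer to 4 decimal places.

0.3012

g(0.23) = 0.228734, g(0.34) = -0.124630
z₂ = 0.340000 − (-0.124630)·(0.340000 − 0.230000) / (-0.124630 − 0.228734) = 0.340000 − (-0.013709)/(-0.353363) = 0.301203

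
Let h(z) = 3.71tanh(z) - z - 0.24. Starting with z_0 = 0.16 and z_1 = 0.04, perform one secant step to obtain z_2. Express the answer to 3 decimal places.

h(0.16) = 0.18859, h(0.04) = -0.13168
z_2 = 0.04000 − (-0.13168)·(0.04000 − 0.16000) / (-0.13168 − 0.18859) = 0.04000 − (0.01580)/(-0.32027) = 0.08934

0.089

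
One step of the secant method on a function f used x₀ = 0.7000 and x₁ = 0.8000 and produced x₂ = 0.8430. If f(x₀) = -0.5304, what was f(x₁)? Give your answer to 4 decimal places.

-0.1595

The secant line through (0.7000, -0.5304) and (0.8000, f(x₁)) crosses zero at x₂ = 0.8430.
So (0.7000, -0.5304), (0.8000, f(x₁)), (0.8430, 0) are collinear:
f(x₁) = -0.5304 · (0.8000 − 0.8430) / (0.7000 − 0.8430) = -0.5304 · (-0.043000)/(-0.143000) = -0.159491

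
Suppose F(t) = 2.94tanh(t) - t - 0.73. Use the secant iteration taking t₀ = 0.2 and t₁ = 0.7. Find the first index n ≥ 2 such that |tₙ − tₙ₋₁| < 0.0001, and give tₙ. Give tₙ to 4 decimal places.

F(0.2) = -0.349717, F(0.7) = 0.346841
t₂ = 0.700000 − 0.346841·(0.500000)/(0.696558) = 0.451032;  |Δ| = 0.248968
F(0.451032) = 0.061844
t₃ = 0.451032 − 0.061844·(-0.248968)/(-0.284997) = 0.397006;  |Δ| = 0.054026
F(0.397006) = -0.017496
t₄ = 0.397006 − (-0.017496)·(-0.054026)/(-0.079340) = 0.408920;  |Δ| = 0.011914
F(0.408920) = 0.000492
t₅ = 0.408920 − 0.000492·(0.011914)/(0.017988) = 0.408594;  |Δ| = 0.000326
F(0.408594) = 0.000004
t₆ = 0.408594 − 0.000004·(-0.000326)/(-0.000489) = 0.408591;  |Δ| = 0.000002
|t₆ − t₅| = 0.000002 < 0.0001

n = 6, tₙ = 0.4086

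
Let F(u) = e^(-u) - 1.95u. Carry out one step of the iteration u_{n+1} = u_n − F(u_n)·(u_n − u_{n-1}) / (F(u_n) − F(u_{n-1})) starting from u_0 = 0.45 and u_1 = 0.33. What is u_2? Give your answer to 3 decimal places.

0.359

F(0.45) = -0.23987, F(0.33) = 0.07542
u_2 = 0.33000 − 0.07542·(0.33000 − 0.45000) / (0.07542 − (-0.23987)) = 0.33000 − (-0.00905)/(0.31530) = 0.35871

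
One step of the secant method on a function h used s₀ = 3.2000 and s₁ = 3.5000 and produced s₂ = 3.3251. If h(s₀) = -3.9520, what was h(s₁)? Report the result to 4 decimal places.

5.5252

The secant line through (3.2000, -3.9520) and (3.5000, h(s₁)) crosses zero at s₂ = 3.3251.
So (3.2000, -3.9520), (3.5000, h(s₁)), (3.3251, 0) are collinear:
h(s₁) = -3.9520 · (3.5000 − 3.3251) / (3.2000 − 3.3251) = -3.9520 · (0.174900)/(-0.125100) = 5.525218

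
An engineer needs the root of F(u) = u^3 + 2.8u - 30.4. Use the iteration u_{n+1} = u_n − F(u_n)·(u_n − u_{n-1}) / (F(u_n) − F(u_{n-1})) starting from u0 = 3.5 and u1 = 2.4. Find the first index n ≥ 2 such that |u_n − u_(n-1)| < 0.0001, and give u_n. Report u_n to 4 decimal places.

F(3.5) = 22.275000, F(2.4) = -9.856000
u2 = 2.400000 − (-9.856000)·(-1.100000)/(-32.131000) = 2.737419;  |Δ| = 0.337419
F(2.737419) = -2.222487
u3 = 2.737419 − (-2.222487)·(0.337419)/(7.633513) = 2.835658;  |Δ| = 0.098239
F(2.835658) = 0.341236
u4 = 2.835658 − 0.341236·(0.098239)/(2.563724) = 2.822582;  |Δ| = 0.013076
F(2.822582) = -0.009349
u5 = 2.822582 − (-0.009349)·(-0.013076)/(-0.350586) = 2.822931;  |Δ| = 0.000349
F(2.822931) = -0.000038
u6 = 2.822931 − (-0.000038)·(0.000349)/(0.009312) = 2.822932;  |Δ| = 0.000001
|u6 − u5| = 0.000001 < 0.0001

n = 6, u_n = 2.8229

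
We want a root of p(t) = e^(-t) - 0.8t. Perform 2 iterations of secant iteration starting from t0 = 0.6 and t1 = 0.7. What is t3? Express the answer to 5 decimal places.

p(0.6) = 0.0688116, p(0.7) = -0.0634147
t2 = 0.7000000 − (-0.0634147)·(0.7000000 − 0.6000000) / (-0.0634147 − 0.0688116) = 0.7000000 − (-0.0063415)/(-0.1322263) = 0.6520408
p(0.6520408) = -0.0006512
t3 = 0.6520408 − (-0.0006512)·(0.6520408 − 0.7000000) / (-0.0006512 − (-0.0634147)) = 0.6520408 − (0.0000312)/(0.0627635) = 0.6515432

0.65154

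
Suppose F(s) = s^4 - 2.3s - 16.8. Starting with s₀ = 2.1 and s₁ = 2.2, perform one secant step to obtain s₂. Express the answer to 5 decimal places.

F(2.1) = -2.1819000, F(2.2) = 1.5656000
s₂ = 2.2000000 − 1.5656000·(2.2000000 − 2.1000000) / (1.5656000 − (-2.1819000)) = 2.2000000 − (0.1565600)/(3.7475000) = 2.1582228

2.15822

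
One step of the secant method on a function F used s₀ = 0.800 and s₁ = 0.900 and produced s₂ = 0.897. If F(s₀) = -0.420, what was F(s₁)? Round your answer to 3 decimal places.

0.013

The secant line through (0.800, -0.420) and (0.900, F(s₁)) crosses zero at s₂ = 0.897.
So (0.800, -0.420), (0.900, F(s₁)), (0.897, 0) are collinear:
F(s₁) = -0.420 · (0.900 − 0.897) / (0.800 − 0.897) = -0.420 · (0.00300)/(-0.09700) = 0.01299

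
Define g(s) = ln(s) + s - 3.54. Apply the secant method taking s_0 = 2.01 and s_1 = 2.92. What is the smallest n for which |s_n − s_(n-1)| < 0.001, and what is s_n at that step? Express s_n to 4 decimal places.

g(2.01) = -0.831865, g(2.92) = 0.451584
s_2 = 2.920000 − 0.451584·(0.910000)/(1.283449) = 2.599815;  |Δ| = 0.320185
g(2.599815) = 0.015255
s_3 = 2.599815 − 0.015255·(-0.320185)/(-0.436328) = 2.588620;  |Δ| = 0.011195
g(2.588620) = -0.000255
s_4 = 2.588620 − (-0.000255)·(-0.011195)/(-0.015510) = 2.588804;  |Δ| = 0.000184
|s_4 − s_3| = 0.000184 < 0.001

n = 4, s_n = 2.5888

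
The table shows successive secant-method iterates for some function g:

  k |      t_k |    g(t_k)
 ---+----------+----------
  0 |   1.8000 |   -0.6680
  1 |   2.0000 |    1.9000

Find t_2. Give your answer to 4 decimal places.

t_2 = 2.0000 − 1.9000·(2.0000 − 1.8000) / (1.9000 − (-0.6680))
   = 2.0000 − (0.380000)/(2.568000) = 1.852025

1.8520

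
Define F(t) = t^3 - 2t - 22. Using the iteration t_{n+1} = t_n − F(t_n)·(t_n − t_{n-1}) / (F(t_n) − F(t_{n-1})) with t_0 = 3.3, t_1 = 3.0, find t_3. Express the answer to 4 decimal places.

F(3.3) = 7.337000, F(3.0) = -1.000000
t_2 = 3.000000 − (-1.000000)·(3.000000 − 3.300000) / (-1.000000 − 7.337000) = 3.000000 − (0.300000)/(-8.337000) = 3.035984
F(3.035984) = -0.088695
t_3 = 3.035984 − (-0.088695)·(3.035984 − 3.000000) / (-0.088695 − (-1.000000)) = 3.035984 − (-0.003192)/(0.911305) = 3.039486

3.0395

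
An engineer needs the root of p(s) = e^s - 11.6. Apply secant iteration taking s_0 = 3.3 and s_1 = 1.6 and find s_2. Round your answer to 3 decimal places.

p(3.3) = 15.51264, p(1.6) = -6.64697
s_2 = 1.60000 − (-6.64697)·(1.60000 − 3.30000) / (-6.64697 − 15.51264) = 1.60000 − (11.29984)/(-22.15961) = 2.10993

2.110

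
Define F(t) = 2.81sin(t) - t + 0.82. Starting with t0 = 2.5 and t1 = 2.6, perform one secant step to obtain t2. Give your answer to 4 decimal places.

2.5005

F(2.5) = 0.001707, F(2.6) = -0.331441
t2 = 2.600000 − (-0.331441)·(2.600000 − 2.500000) / (-0.331441 − 0.001707) = 2.600000 − (-0.033144)/(-0.333148) = 2.500512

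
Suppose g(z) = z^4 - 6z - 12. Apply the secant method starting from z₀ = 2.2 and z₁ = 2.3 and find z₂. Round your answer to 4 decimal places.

g(2.2) = -1.774400, g(2.3) = 2.184100
z₂ = 2.300000 − 2.184100·(2.300000 − 2.200000) / (2.184100 − (-1.774400)) = 2.300000 − (0.218410)/(3.958500) = 2.244825

2.2448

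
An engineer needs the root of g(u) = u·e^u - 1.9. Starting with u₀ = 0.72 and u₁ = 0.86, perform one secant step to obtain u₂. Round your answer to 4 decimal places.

0.8265

g(0.72) = -0.420808, g(0.86) = 0.132318
u₂ = 0.860000 − 0.132318·(0.860000 − 0.720000) / (0.132318 − (-0.420808)) = 0.860000 − (0.018525)/(0.553126) = 0.826509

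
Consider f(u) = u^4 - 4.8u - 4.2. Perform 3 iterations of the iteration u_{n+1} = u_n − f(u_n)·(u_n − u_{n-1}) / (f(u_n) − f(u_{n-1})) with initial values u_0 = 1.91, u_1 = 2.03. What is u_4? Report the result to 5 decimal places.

f(1.91) = -0.0593664, f(2.03) = 3.0378168
u_2 = 2.0300000 − 3.0378168·(2.0300000 − 1.9100000) / (3.0378168 − (-0.0593664)) = 2.0300000 − (0.3645380)/(3.0971832) = 1.9123001
f(1.9123001) = -0.0061828
u_3 = 1.9123001 − (-0.0061828)·(1.9123001 − 2.0300000) / (-0.0061828 − 3.0378168) = 1.9123001 − (0.0007277)/(-3.0439996) = 1.9125392
f(1.9125392) = -0.0006418
u_4 = 1.9125392 − (-0.0006418)·(1.9125392 − 1.9123001) / (-0.0006418 − (-0.0061828)) = 1.9125392 − (-0.0000002)/(0.0055409) = 1.9125669

1.91257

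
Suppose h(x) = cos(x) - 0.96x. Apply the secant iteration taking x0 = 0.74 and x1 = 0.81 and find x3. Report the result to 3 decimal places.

0.757

h(0.74) = 0.02807, h(0.81) = -0.08810
x2 = 0.81000 − (-0.08810)·(0.81000 − 0.74000) / (-0.08810 − 0.02807) = 0.81000 − (-0.00617)/(-0.11617) = 0.75691
h(0.75691) = 0.00032
x3 = 0.75691 − 0.00032·(0.75691 − 0.81000) / (0.00032 − (-0.08810)) = 0.75691 − (-0.00002)/(0.08842) = 0.75711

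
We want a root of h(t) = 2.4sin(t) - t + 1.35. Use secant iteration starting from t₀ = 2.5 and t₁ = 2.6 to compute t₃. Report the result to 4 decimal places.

2.5958

h(2.5) = 0.286333, h(2.6) = -0.012797
t₂ = 2.600000 − (-0.012797)·(2.600000 − 2.500000) / (-0.012797 − 0.286333) = 2.600000 − (-0.001280)/(-0.299130) = 2.595722
h(2.595722) = 0.000268
t₃ = 2.595722 − 0.000268·(2.595722 − 2.600000) / (0.000268 − (-0.012797)) = 2.595722 − (-0.000001)/(0.013064) = 2.595810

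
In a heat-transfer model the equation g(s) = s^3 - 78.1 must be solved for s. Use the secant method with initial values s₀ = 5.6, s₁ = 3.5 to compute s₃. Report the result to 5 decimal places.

4.32087

g(5.6) = 97.5160000, g(3.5) = -35.2250000
s₂ = 3.5000000 − (-35.2250000)·(3.5000000 − 5.6000000) / (-35.2250000 − 97.5160000) = 3.5000000 − (73.9725000)/(-132.7410000) = 4.0572694
g(4.0572694) = -11.3115226
s₃ = 4.0572694 − (-11.3115226)·(4.0572694 − 3.5000000) / (-11.3115226 − (-35.2250000)) = 4.0572694 − (-6.3035656)/(23.9134774) = 4.3208683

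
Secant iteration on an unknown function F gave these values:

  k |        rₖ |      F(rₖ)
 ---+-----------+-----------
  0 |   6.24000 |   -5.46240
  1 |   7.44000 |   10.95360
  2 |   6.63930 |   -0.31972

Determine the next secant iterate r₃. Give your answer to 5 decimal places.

r₃ = 6.63930 − (-0.31972)·(6.63930 − 7.44000) / (-0.31972 − 10.95360)
   = 6.63930 − (0.2559998)/(-11.2733200) = 6.6620085

6.66201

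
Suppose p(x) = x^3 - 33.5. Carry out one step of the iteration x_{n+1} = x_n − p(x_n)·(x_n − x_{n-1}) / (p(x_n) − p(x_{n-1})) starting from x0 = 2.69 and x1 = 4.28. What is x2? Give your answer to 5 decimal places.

3.06863

p(2.69) = -14.0348910, p(4.28) = 44.9027520
x2 = 4.2800000 − 44.9027520·(4.2800000 − 2.6900000) / (44.9027520 − (-14.0348910)) = 4.2800000 − (71.3953757)/(58.9376430) = 3.0686286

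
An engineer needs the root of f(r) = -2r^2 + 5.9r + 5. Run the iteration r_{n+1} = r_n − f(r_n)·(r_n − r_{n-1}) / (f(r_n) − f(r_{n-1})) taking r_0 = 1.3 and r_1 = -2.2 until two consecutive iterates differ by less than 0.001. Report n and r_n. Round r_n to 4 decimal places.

f(1.3) = 9.290000, f(-2.2) = -17.660000
r_2 = -2.200000 − (-17.660000)·(-3.500000)/(-26.950000) = 0.093506;  |Δ| = 2.293506
f(0.093506) = 5.534201
r_3 = 0.093506 − 5.534201·(2.293506)/(23.194201) = -0.453731;  |Δ| = 0.547237
f(-0.453731) = 1.911247
r_4 = -0.453731 − 1.911247·(-0.547237)/(-3.622955) = -0.742419;  |Δ| = 0.288688
f(-0.742419) = -0.482644
r_5 = -0.742419 − (-0.482644)·(-0.288688)/(-2.393891) = -0.684215;  |Δ| = 0.058204
f(-0.684215) = 0.026830
r_6 = -0.684215 − 0.026830·(0.058204)/(0.509474) = -0.687280;  |Δ| = 0.003065
f(-0.687280) = 0.000338
r_7 = -0.687280 − 0.000338·(-0.003065)/(-0.026492) = -0.687319;  |Δ| = 0.000039
|r_7 − r_6| = 0.000039 < 0.001

n = 7, r_n = -0.6873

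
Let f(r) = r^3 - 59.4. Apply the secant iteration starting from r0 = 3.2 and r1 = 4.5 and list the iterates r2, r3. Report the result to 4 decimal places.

f(3.2) = -26.632000, f(4.5) = 31.725000
r2 = 4.500000 − 31.725000·(4.500000 − 3.200000) / (31.725000 − (-26.632000)) = 4.500000 − (41.242500)/(58.357000) = 3.793272
f(3.793272) = -4.818922
r3 = 3.793272 − (-4.818922)·(3.793272 − 4.500000) / (-4.818922 − 31.725000) = 3.793272 − (3.405665)/(-36.543922) = 3.886466

3.7933, 3.8865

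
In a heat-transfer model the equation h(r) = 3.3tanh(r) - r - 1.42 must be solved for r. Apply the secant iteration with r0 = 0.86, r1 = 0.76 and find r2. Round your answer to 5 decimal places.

h(0.86) = 0.0176503, h(0.76) = -0.0644460
r2 = 0.7600000 − (-0.0644460)·(0.7600000 − 0.8600000) / (-0.0644460 − 0.0176503) = 0.7600000 − (0.0064446)/(-0.0820963) = 0.8385005

0.83850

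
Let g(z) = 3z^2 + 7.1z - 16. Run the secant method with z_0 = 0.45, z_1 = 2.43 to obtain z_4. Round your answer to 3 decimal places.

g(0.45) = -12.19750, g(2.43) = 18.96770
z_2 = 2.43000 − 18.96770·(2.43000 − 0.45000) / (18.96770 − (-12.19750)) = 2.43000 − (37.55605)/(31.16520) = 1.22494
g(1.22494) = -2.80154
z_3 = 1.22494 − (-2.80154)·(1.22494 − 2.43000) / (-2.80154 − 18.96770) = 1.22494 − (3.37604)/(-21.76924) = 1.38002
g(1.38002) = -0.48850
z_4 = 1.38002 − (-0.48850)·(1.38002 − 1.22494) / (-0.48850 − (-2.80154)) = 1.38002 − (-0.07576)/(2.31304) = 1.41277

1.413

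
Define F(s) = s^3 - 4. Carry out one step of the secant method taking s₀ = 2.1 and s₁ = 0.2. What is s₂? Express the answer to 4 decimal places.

F(2.1) = 5.261000, F(0.2) = -3.992000
s₂ = 0.200000 − (-3.992000)·(0.200000 − 2.100000) / (-3.992000 − 5.261000) = 0.200000 − (7.584800)/(-9.253000) = 1.019713

1.0197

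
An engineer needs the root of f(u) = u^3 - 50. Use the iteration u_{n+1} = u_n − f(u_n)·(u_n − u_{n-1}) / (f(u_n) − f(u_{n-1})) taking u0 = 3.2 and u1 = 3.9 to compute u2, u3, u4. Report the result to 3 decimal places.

f(3.2) = -17.23200, f(3.9) = 9.31900
u2 = 3.90000 − 9.31900·(3.90000 − 3.20000) / (9.31900 − (-17.23200)) = 3.90000 − (6.52330)/(26.55100) = 3.65431
f(3.65431) = -1.20039
u3 = 3.65431 − (-1.20039)·(3.65431 − 3.90000) / (-1.20039 − 9.31900) = 3.65431 − (0.29492)/(-10.51939) = 3.68235
f(3.68235) = -0.06857
u4 = 3.68235 − (-0.06857)·(3.68235 − 3.65431) / (-0.06857 − (-1.20039)) = 3.68235 − (-0.00192)/(1.13182) = 3.68405

3.654, 3.682, 3.684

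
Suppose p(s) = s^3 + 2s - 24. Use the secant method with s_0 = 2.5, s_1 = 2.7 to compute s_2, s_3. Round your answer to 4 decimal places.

2.6514, 2.6539

p(2.5) = -3.375000, p(2.7) = 1.083000
s_2 = 2.700000 − 1.083000·(2.700000 − 2.500000) / (1.083000 − (-3.375000)) = 2.700000 − (0.216600)/(4.458000) = 2.651413
p(2.651413) = -0.057760
s_3 = 2.651413 − (-0.057760)·(2.651413 − 2.700000) / (-0.057760 − 1.083000) = 2.651413 − (0.002806)/(-1.140760) = 2.653873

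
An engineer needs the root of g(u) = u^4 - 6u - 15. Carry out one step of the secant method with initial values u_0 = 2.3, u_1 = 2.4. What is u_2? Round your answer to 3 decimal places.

2.318

g(2.3) = -0.81590, g(2.4) = 3.77760
u_2 = 2.40000 − 3.77760·(2.40000 − 2.30000) / (3.77760 − (-0.81590)) = 2.40000 − (0.37776)/(4.59350) = 2.31776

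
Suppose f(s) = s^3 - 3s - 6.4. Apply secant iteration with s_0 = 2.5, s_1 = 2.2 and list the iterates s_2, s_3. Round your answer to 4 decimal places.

f(2.5) = 1.725000, f(2.2) = -2.352000
s_2 = 2.200000 − (-2.352000)·(2.200000 − 2.500000) / (-2.352000 − 1.725000) = 2.200000 − (0.705600)/(-4.077000) = 2.373068
f(2.373068) = -0.155380
s_3 = 2.373068 − (-0.155380)·(2.373068 − 2.200000) / (-0.155380 − (-2.352000)) = 2.373068 − (-0.026891)/(2.196620) = 2.385311

2.3731, 2.3853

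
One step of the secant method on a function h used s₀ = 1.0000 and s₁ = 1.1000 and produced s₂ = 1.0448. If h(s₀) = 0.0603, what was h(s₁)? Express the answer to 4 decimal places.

The secant line through (1.0000, 0.0603) and (1.1000, h(s₁)) crosses zero at s₂ = 1.0448.
So (1.0000, 0.0603), (1.1000, h(s₁)), (1.0448, 0) are collinear:
h(s₁) = 0.0603 · (1.1000 − 1.0448) / (1.0000 − 1.0448) = 0.0603 · (0.055200)/(-0.044800) = -0.074298

-0.0743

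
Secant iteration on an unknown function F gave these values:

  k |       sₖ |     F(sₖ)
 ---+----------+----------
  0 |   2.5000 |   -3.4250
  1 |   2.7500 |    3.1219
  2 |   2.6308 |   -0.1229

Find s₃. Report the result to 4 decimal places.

s₃ = 2.6308 − (-0.1229)·(2.6308 − 2.7500) / (-0.1229 − 3.1219)
   = 2.6308 − (0.014650)/(-3.244800) = 2.635315

2.6353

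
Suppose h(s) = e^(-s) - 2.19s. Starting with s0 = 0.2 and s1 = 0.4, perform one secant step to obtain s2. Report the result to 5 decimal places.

h(0.2) = 0.3807308, h(0.4) = -0.2056800
s2 = 0.4000000 − (-0.2056800)·(0.4000000 − 0.2000000) / (-0.2056800 − 0.3807308) = 0.4000000 − (-0.0411360)/(-0.5864107) = 0.3298512

0.32985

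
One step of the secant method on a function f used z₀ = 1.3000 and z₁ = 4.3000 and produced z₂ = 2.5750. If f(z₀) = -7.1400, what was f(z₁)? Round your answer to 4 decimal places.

9.6600

The secant line through (1.3000, -7.1400) and (4.3000, f(z₁)) crosses zero at z₂ = 2.5750.
So (1.3000, -7.1400), (4.3000, f(z₁)), (2.5750, 0) are collinear:
f(z₁) = -7.1400 · (4.3000 − 2.5750) / (1.3000 − 2.5750) = -7.1400 · (1.725000)/(-1.275000) = 9.660000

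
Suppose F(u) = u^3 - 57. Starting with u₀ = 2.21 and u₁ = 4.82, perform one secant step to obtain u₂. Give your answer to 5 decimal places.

F(2.21) = -46.2061390, F(4.82) = 54.9801680
u₂ = 4.8200000 − 54.9801680·(4.8200000 − 2.2100000) / (54.9801680 − (-46.2061390)) = 4.8200000 − (143.4982385)/(101.1863070) = 3.4018413

3.40184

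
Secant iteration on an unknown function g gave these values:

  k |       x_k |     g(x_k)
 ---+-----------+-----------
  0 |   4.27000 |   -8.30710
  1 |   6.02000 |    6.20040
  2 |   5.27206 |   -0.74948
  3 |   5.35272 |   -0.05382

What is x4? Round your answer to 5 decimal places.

x4 = 5.35272 − (-0.05382)·(5.35272 − 5.27206) / (-0.05382 − (-0.74948))
   = 5.35272 − (-0.0043411)/(0.6956600) = 5.3589603

5.35896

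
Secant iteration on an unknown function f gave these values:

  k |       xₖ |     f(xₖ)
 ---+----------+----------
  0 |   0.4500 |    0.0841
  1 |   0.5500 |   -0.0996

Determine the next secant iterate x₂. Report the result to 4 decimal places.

0.4958

x₂ = 0.5500 − (-0.0996)·(0.5500 − 0.4500) / (-0.0996 − 0.0841)
   = 0.5500 − (-0.009960)/(-0.183700) = 0.495781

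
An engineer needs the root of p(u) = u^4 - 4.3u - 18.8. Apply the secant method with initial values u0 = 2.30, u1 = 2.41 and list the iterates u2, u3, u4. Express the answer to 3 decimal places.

2.315, 2.316, 2.316

p(2.30) = -0.70590, p(2.41) = 4.57103
u2 = 2.41000 − 4.57103·(2.41000 − 2.30000) / (4.57103 − (-0.70590)) = 2.41000 − (0.50281)/(5.27693) = 2.31471
p(2.31471) = -0.04613
u3 = 2.31471 − (-0.04613)·(2.31471 − 2.41000) / (-0.04613 − 4.57103) = 2.31471 − (0.00440)/(-4.61716) = 2.31567
p(2.31567) = -0.00297
u4 = 2.31567 − (-0.00297)·(2.31567 − 2.31471) / (-0.00297 − (-0.04613)) = 2.31567 − (0.00000)/(0.04316) = 2.31573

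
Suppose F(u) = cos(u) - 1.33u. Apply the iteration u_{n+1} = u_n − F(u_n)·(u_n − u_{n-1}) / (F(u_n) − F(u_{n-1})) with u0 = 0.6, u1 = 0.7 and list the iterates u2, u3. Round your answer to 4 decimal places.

0.6141, 0.6144

F(0.6) = 0.027336, F(0.7) = -0.166158
u2 = 0.700000 − (-0.166158)·(0.700000 − 0.600000) / (-0.166158 − 0.027336) = 0.700000 − (-0.016616)/(-0.193493) = 0.614127
F(0.614127) = 0.000487
u3 = 0.614127 − 0.000487·(0.614127 − 0.700000) / (0.000487 − (-0.166158)) = 0.614127 − (-0.000042)/(0.166645) = 0.614378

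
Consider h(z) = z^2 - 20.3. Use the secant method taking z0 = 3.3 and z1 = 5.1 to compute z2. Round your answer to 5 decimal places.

4.42024

h(3.3) = -9.4100000, h(5.1) = 5.7100000
z2 = 5.1000000 − 5.7100000·(5.1000000 − 3.3000000) / (5.7100000 − (-9.4100000)) = 5.1000000 − (10.2780000)/(15.1200000) = 4.4202381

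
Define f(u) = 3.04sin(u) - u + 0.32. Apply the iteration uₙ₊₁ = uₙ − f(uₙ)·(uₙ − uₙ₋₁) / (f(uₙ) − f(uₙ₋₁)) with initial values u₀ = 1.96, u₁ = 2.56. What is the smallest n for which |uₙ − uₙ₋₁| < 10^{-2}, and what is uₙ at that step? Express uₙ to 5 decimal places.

f(1.96) = 1.1726430, f(2.56) = -0.5699595
u₂ = 2.5600000 − (-0.5699595)·(0.6000000)/(-1.7426025) = 2.3637558;  |Δ| = 0.1962442
f(2.3637558) = 0.0895338
u₃ = 2.3637558 − 0.0895338·(-0.1962442)/(0.6594933) = 2.3903982;  |Δ| = 0.0266424
f(2.3903982) = 0.0044391
u₄ = 2.3903982 − 0.0044391·(0.0266424)/(-0.0850947) = 2.3917880;  |Δ| = 0.0013898
|u₄ − u₃| = 0.0013898 < 10^{-2}

n = 4, uₙ = 2.39179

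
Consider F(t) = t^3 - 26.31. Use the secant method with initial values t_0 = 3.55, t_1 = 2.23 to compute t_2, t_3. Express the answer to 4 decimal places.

F(3.55) = 18.428875, F(2.23) = -15.220433
t_2 = 2.230000 − (-15.220433)·(2.230000 − 3.550000) / (-15.220433 − 18.428875) = 2.230000 − (20.090972)/(-33.649308) = 2.827069
F(2.827069) = -3.715153
t_3 = 2.827069 − (-3.715153)·(2.827069 − 2.230000) / (-3.715153 − (-15.220433)) = 2.827069 − (-2.218204)/(11.505280) = 3.019868

2.8271, 3.0199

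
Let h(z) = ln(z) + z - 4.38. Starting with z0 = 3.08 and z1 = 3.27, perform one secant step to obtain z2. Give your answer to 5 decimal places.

h(3.08) = -0.1750704, h(3.27) = 0.0747900
z2 = 3.2700000 − 0.0747900·(3.2700000 − 3.0800000) / (0.0747900 − (-0.1750704)) = 3.2700000 − (0.0142101)/(0.2498604) = 3.2131279

3.21313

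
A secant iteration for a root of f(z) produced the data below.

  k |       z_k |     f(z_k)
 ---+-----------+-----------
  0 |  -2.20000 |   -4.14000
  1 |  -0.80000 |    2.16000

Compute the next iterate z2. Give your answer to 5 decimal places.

z2 = -0.80000 − 2.16000·(-0.80000 − (-2.20000)) / (2.16000 − (-4.14000))
   = -0.80000 − (3.0240000)/(6.3000000) = -1.2800000

-1.28000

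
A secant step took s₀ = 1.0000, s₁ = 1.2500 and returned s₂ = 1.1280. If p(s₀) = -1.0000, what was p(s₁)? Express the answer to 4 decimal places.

The secant line through (1.0000, -1.0000) and (1.2500, p(s₁)) crosses zero at s₂ = 1.1280.
So (1.0000, -1.0000), (1.2500, p(s₁)), (1.1280, 0) are collinear:
p(s₁) = -1.0000 · (1.2500 − 1.1280) / (1.0000 − 1.1280) = -1.0000 · (0.122000)/(-0.128000) = 0.953125

0.9531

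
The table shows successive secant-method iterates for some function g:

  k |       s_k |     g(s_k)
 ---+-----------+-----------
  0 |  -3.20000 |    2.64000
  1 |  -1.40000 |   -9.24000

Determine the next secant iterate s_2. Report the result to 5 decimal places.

s_2 = -1.40000 − (-9.24000)·(-1.40000 − (-3.20000)) / (-9.24000 − 2.64000)
   = -1.40000 − (-16.6320000)/(-11.8800000) = -2.8000000

-2.80000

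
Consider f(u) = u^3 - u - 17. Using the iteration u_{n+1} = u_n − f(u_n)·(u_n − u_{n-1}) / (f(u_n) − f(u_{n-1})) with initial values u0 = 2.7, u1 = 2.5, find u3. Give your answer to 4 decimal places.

f(2.7) = -0.017000, f(2.5) = -3.875000
u2 = 2.500000 − (-3.875000)·(2.500000 − 2.700000) / (-3.875000 − (-0.017000)) = 2.500000 − (0.775000)/(-3.858000) = 2.700881
f(2.700881) = 0.001399
u3 = 2.700881 − 0.001399·(2.700881 − 2.500000) / (0.001399 − (-3.875000)) = 2.700881 − (0.000281)/(3.876399) = 2.700809

2.7008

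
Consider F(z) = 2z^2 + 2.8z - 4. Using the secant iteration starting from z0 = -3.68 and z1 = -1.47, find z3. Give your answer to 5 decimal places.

F(-3.68) = 12.7808000, F(-1.47) = -3.7942000
z2 = -1.4700000 − (-3.7942000)·(-1.4700000 − (-3.6800000)) / (-3.7942000 − 12.7808000) = -1.4700000 − (-8.3851820)/(-16.5750000) = -1.9758933
F(-1.9758933) = -1.7241924
z3 = -1.9758933 − (-1.7241924)·(-1.9758933 − (-1.4700000)) / (-1.7241924 − (-3.7942000)) = -1.9758933 − (0.8722574)/(2.0700076) = -2.3972722

-2.39727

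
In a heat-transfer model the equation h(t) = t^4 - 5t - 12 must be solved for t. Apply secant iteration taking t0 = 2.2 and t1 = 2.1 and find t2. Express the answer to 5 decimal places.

2.18776

h(2.2) = 0.4256000, h(2.1) = -3.0519000
t2 = 2.1000000 − (-3.0519000)·(2.1000000 − 2.2000000) / (-3.0519000 − 0.4256000) = 2.1000000 − (0.3051900)/(-3.4775000) = 2.1877613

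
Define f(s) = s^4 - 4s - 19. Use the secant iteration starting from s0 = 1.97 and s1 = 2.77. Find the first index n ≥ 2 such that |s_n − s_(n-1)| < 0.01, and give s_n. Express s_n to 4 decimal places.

f(1.97) = -11.818615, f(2.77) = 28.793394
s2 = 2.770000 − 28.793394·(0.800000)/(40.612010) = 2.202810;  |Δ| = 0.567190
f(2.202810) = -4.265717
s3 = 2.202810 − (-4.265717)·(-0.567190)/(-33.059112) = 2.275996;  |Δ| = 0.073186
f(2.275996) = -1.269929
s4 = 2.275996 − (-1.269929)·(0.073186)/(2.995788) = 2.307020;  |Δ| = 0.031024
f(2.307020) = 0.099257
s5 = 2.307020 − 0.099257·(0.031024)/(1.369187) = 2.304771;  |Δ| = 0.002249
|s5 − s4| = 0.002249 < 0.01

n = 5, s_n = 2.3048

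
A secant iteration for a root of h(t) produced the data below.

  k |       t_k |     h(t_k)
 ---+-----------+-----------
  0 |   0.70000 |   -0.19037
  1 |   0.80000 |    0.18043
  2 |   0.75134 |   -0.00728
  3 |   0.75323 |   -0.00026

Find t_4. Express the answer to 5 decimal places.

t_4 = 0.75323 − (-0.00026)·(0.75323 − 0.75134) / (-0.00026 − (-0.00728))
   = 0.75323 − (-0.0000005)/(0.0070200) = 0.7533000

0.75330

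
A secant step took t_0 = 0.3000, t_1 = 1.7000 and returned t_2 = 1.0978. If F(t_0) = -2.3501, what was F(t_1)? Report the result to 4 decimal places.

The secant line through (0.3000, -2.3501) and (1.7000, F(t_1)) crosses zero at t_2 = 1.0978.
So (0.3000, -2.3501), (1.7000, F(t_1)), (1.0978, 0) are collinear:
F(t_1) = -2.3501 · (1.7000 − 1.0978) / (0.3000 − 1.0978) = -2.3501 · (0.602200)/(-0.797800) = 1.773916

1.7739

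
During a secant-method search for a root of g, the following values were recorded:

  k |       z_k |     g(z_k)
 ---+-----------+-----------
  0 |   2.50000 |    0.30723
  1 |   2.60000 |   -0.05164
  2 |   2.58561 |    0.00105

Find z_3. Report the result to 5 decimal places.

z_3 = 2.58561 − 0.00105·(2.58561 − 2.60000) / (0.00105 − (-0.05164))
   = 2.58561 − (-0.0000151)/(0.0526900) = 2.5858968

2.58590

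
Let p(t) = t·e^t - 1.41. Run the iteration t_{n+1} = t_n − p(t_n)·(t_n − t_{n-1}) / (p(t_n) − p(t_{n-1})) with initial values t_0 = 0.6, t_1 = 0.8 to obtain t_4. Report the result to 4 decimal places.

p(0.6) = -0.316729, p(0.8) = 0.370433
t_2 = 0.800000 − 0.370433·(0.800000 − 0.600000) / (0.370433 − (-0.316729)) = 0.800000 − (0.074087)/(0.687161) = 0.692185
p(0.692185) = -0.026963
t_3 = 0.692185 − (-0.026963)·(0.692185 − 0.800000) / (-0.026963 − 0.370433) = 0.692185 − (0.002907)/(-0.397395) = 0.699500
p(0.699500) = -0.002085
t_4 = 0.699500 − (-0.002085)·(0.699500 − 0.692185) / (-0.002085 − (-0.026963)) = 0.699500 − (-0.000015)/(0.024877) = 0.700113

0.7001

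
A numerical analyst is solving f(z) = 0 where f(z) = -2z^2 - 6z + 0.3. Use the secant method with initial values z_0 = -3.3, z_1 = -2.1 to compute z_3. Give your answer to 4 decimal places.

f(-3.3) = -1.680000, f(-2.1) = 4.080000
z_2 = -2.100000 − 4.080000·(-2.100000 − (-3.300000)) / (4.080000 − (-1.680000)) = -2.100000 − (4.896000)/(5.760000) = -2.950000
f(-2.950000) = 0.595000
z_3 = -2.950000 − 0.595000·(-2.950000 − (-2.100000)) / (0.595000 − 4.080000) = -2.950000 − (-0.505750)/(-3.485000) = -3.095122

-3.0951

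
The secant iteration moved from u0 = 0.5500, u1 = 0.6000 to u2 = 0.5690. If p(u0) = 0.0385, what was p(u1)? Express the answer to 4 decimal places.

The secant line through (0.5500, 0.0385) and (0.6000, p(u1)) crosses zero at u2 = 0.5690.
So (0.5500, 0.0385), (0.6000, p(u1)), (0.5690, 0) are collinear:
p(u1) = 0.0385 · (0.6000 − 0.5690) / (0.5500 − 0.5690) = 0.0385 · (0.031000)/(-0.019000) = -0.062816

-0.0628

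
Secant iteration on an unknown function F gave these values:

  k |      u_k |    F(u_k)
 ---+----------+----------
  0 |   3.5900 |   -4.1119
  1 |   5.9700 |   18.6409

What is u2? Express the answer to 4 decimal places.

u2 = 5.9700 − 18.6409·(5.9700 − 3.5900) / (18.6409 − (-4.1119))
   = 5.9700 − (44.365342)/(22.752800) = 4.020115

4.0201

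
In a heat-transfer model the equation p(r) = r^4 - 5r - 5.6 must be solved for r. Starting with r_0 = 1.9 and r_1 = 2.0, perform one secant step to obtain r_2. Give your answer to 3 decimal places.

p(1.9) = -2.06790, p(2.0) = 0.40000
r_2 = 2.00000 − 0.40000·(2.00000 − 1.90000) / (0.40000 − (-2.06790)) = 2.00000 − (0.04000)/(2.46790) = 1.98379

1.984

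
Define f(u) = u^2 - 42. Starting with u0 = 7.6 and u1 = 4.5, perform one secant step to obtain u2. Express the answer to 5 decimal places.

f(7.6) = 15.7600000, f(4.5) = -21.7500000
u2 = 4.5000000 − (-21.7500000)·(4.5000000 − 7.6000000) / (-21.7500000 − 15.7600000) = 4.5000000 − (67.4250000)/(-37.5100000) = 6.2975207

6.29752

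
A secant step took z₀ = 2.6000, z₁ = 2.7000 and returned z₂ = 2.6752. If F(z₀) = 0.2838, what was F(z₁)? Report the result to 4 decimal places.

The secant line through (2.6000, 0.2838) and (2.7000, F(z₁)) crosses zero at z₂ = 2.6752.
So (2.6000, 0.2838), (2.7000, F(z₁)), (2.6752, 0) are collinear:
F(z₁) = 0.2838 · (2.7000 − 2.6752) / (2.6000 − 2.6752) = 0.2838 · (0.024800)/(-0.075200) = -0.093594

-0.0936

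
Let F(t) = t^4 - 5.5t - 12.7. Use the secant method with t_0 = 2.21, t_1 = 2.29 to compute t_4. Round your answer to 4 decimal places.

F(2.21) = -1.000567, F(2.29) = 2.205585
t_2 = 2.290000 − 2.205585·(2.290000 − 2.210000) / (2.205585 − (-1.000567)) = 2.290000 − (0.176447)/(3.206152) = 2.234966
F(2.234966) = -0.041551
t_3 = 2.234966 − (-0.041551)·(2.234966 − 2.290000) / (-0.041551 − 2.205585) = 2.234966 − (0.002287)/(-2.247136) = 2.235984
F(2.235984) = -0.001675
t_4 = 2.235984 − (-0.001675)·(2.235984 − 2.234966) / (-0.001675 − (-0.041551)) = 2.235984 − (-0.000002)/(0.039876) = 2.236027

2.2360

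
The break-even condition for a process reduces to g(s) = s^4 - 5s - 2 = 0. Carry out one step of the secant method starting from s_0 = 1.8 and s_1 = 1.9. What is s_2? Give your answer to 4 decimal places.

g(1.8) = -0.502400, g(1.9) = 1.532100
s_2 = 1.900000 − 1.532100·(1.900000 − 1.800000) / (1.532100 − (-0.502400)) = 1.900000 − (0.153210)/(2.034500) = 1.824694

1.8247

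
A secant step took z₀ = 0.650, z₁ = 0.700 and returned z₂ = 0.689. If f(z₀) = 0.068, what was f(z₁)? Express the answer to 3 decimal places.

The secant line through (0.650, 0.068) and (0.700, f(z₁)) crosses zero at z₂ = 0.689.
So (0.650, 0.068), (0.700, f(z₁)), (0.689, 0) are collinear:
f(z₁) = 0.068 · (0.700 − 0.689) / (0.650 − 0.689) = 0.068 · (0.01100)/(-0.03900) = -0.01918

-0.019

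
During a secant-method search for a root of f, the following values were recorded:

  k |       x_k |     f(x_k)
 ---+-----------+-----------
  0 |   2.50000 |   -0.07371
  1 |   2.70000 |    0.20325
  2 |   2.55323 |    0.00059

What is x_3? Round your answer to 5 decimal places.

x_3 = 2.55323 − 0.00059·(2.55323 − 2.70000) / (0.00059 − 0.20325)
   = 2.55323 − (-0.0000866)/(-0.2026600) = 2.5528027

2.55280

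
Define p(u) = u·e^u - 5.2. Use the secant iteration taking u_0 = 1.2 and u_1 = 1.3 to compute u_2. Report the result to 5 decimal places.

1.35470

p(1.2) = -1.2158597, p(1.3) = -0.4299143
u_2 = 1.3000000 − (-0.4299143)·(1.3000000 − 1.2000000) / (-0.4299143 − (-1.2158597)) = 1.3000000 − (-0.0429914)/(0.7859454) = 1.3547003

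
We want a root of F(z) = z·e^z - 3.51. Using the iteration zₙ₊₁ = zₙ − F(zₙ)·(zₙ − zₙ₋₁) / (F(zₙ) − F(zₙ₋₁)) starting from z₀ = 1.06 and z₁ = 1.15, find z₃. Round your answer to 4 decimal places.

1.1318

F(1.06) = -0.450447, F(1.15) = 0.121922
z₂ = 1.150000 − 0.121922·(1.150000 − 1.060000) / (0.121922 − (-0.450447)) = 1.150000 − (0.010973)/(0.572369) = 1.130829
F(1.130829) = -0.006440
z₃ = 1.130829 − (-0.006440)·(1.130829 − 1.150000) / (-0.006440 − 0.121922) = 1.130829 − (0.000123)/(-0.128361) = 1.131791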